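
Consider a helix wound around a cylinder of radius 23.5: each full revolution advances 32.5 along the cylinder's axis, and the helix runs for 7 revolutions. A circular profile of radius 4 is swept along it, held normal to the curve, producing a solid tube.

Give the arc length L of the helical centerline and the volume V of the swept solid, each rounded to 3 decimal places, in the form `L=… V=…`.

L=1058.325 V=53197.224

2πR = 2π·23.5 = 147.654855
per-turn = √(147.654855² + 32.5²) = √(21801.9561 + 1056.25) = √22858.2061 = 151.189306
L = 7 × 151.189306 = 1058.325139
V = π·4² × L = 50.265482 × 1058.325139 = 53197.223712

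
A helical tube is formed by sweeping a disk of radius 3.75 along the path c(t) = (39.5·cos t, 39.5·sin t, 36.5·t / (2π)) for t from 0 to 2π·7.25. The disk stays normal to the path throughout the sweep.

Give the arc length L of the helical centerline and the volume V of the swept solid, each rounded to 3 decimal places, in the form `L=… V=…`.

L=1818.702 V=80347.790

2πR = 2π·39.5 = 248.185820
per-turn = √(248.185820² + 36.5²) = √(61596.2011 + 1332.25) = √62928.4511 = 250.855439
L = 7.25 × 250.855439 = 1818.701930
V = π·3.75² × L = 44.178647 × 1818.701930 = 80347.789990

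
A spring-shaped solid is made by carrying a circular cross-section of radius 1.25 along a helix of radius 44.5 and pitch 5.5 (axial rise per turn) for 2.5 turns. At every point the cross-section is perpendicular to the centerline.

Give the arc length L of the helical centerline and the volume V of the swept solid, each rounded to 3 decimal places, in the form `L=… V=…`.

L=699.140 V=3431.893

2πR = 2π·44.5 = 279.601746
per-turn = √(279.601746² + 5.5²) = √(78177.1365 + 30.25) = √78207.3865 = 279.655836
L = 2.5 × 279.655836 = 699.139589
V = π·1.25² × L = 4.908739 × 699.139589 = 3431.893434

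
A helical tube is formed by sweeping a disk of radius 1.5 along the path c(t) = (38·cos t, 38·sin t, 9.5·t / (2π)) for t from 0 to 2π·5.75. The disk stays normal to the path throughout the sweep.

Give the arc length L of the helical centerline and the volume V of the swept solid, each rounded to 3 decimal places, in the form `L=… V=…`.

2πR = 2π·38 = 238.761042
per-turn = √(238.761042² + 9.5²) = √(57006.8350 + 90.25) = √57097.0850 = 238.949963
L = 5.75 × 238.949963 = 1373.962290
V = π·1.5² × L = 7.068583 × 1373.962290 = 9711.967130

L=1373.962 V=9711.967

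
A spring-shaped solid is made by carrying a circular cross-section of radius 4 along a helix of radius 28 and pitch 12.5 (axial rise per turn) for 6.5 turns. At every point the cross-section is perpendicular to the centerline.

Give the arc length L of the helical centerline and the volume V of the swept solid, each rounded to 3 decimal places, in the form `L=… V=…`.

L=1146.423 V=57625.483

2πR = 2π·28 = 175.929189
per-turn = √(175.929189² + 12.5²) = √(30951.0794 + 156.25) = √31107.3294 = 176.372700
L = 6.5 × 176.372700 = 1146.422552
V = π·4² × L = 50.265482 × 1146.422552 = 57625.482665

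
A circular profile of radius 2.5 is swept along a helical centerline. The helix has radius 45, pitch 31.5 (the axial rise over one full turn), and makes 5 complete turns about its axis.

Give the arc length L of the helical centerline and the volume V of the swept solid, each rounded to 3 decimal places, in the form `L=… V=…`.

L=1422.463 V=27929.997

2πR = 2π·45 = 282.743339
per-turn = √(282.743339² + 31.5²) = √(79943.7956 + 992.25) = √80936.0456 = 284.492611
L = 5 × 284.492611 = 1422.463054
V = π·2.5² × L = 19.634954 × 1422.463054 = 27929.996761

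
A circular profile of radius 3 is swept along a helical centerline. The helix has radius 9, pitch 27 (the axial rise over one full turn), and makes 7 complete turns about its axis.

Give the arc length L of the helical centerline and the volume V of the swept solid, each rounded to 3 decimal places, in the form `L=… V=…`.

L=438.647 V=12402.440

2πR = 2π·9 = 56.548668
per-turn = √(56.548668² + 27²) = √(3197.7518 + 729) = √3926.7518 = 62.663800
L = 7 × 62.663800 = 438.646600
V = π·3² × L = 28.274334 × 438.646600 = 12402.440418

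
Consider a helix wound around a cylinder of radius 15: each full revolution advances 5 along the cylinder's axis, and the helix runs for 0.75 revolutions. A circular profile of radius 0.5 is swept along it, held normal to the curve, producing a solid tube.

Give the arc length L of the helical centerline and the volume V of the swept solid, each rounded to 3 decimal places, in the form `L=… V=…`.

2πR = 2π·15 = 94.247780
per-turn = √(94.247780² + 5²) = √(8882.6440 + 25) = √8907.6440 = 94.380316
L = 0.75 × 94.380316 = 70.785237
V = π·0.5² × L = 0.785398 × 70.785237 = 55.594595

L=70.785 V=55.595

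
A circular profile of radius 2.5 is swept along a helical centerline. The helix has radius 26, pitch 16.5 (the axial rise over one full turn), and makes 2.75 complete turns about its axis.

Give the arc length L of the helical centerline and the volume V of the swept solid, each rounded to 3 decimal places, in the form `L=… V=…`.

2πR = 2π·26 = 163.362818
per-turn = √(163.362818² + 16.5²) = √(26687.4103 + 272.25) = √26959.6603 = 164.193972
L = 2.75 × 164.193972 = 451.533422
V = π·2.5² × L = 19.634954 × 451.533422 = 8865.838005

L=451.533 V=8865.838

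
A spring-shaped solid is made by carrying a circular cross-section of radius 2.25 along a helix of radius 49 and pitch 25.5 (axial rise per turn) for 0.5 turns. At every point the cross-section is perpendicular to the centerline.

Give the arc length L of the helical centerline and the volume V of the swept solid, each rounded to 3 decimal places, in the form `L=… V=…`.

2πR = 2π·49 = 307.876080
per-turn = √(307.876080² + 25.5²) = √(94787.6807 + 650.25) = √95437.9307 = 308.930301
L = 0.5 × 308.930301 = 154.465150
V = π·2.25² × L = 15.904313 × 154.465150 = 2456.662069

L=154.465 V=2456.662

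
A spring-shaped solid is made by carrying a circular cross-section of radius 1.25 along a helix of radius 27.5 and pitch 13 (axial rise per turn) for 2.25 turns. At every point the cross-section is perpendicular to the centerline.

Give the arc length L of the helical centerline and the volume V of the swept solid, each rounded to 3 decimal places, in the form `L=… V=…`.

2πR = 2π·27.5 = 172.787596
per-turn = √(172.787596² + 13²) = √(29855.5533 + 169) = √30024.5533 = 173.275946
L = 2.25 × 173.275946 = 389.870878
V = π·1.25² × L = 4.908739 × 389.870878 = 1913.774195

L=389.871 V=1913.774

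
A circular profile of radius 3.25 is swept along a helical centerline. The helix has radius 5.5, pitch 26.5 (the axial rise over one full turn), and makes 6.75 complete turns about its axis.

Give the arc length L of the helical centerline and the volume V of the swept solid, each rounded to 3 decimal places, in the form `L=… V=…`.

L=293.952 V=9754.244

2πR = 2π·5.5 = 34.557519
per-turn = √(34.557519² + 26.5²) = √(1194.2221 + 702.25) = √1896.4721 = 43.548503
L = 6.75 × 43.548503 = 293.952397
V = π·3.25² × L = 33.183072 × 293.952397 = 9754.243664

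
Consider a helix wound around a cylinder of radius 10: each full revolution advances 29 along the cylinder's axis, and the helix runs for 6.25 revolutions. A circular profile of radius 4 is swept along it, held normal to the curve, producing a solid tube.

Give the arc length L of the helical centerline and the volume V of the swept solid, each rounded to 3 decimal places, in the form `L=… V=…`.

L=432.509 V=21740.279

2πR = 2π·10 = 62.831853
per-turn = √(62.831853² + 29²) = √(3947.8418 + 841) = √4788.8418 = 69.201458
L = 6.25 × 69.201458 = 432.509111
V = π·4² × L = 50.265482 × 432.509111 = 21740.279141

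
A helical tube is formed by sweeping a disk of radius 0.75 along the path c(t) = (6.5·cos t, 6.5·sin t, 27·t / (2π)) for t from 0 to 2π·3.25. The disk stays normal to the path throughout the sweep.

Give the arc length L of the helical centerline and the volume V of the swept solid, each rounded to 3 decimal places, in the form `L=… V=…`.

L=159.116 V=281.181

2πR = 2π·6.5 = 40.840704
per-turn = √(40.840704² + 27²) = √(1667.9631 + 729) = √2396.9631 = 48.958790
L = 3.25 × 48.958790 = 159.116068
V = π·0.75² × L = 1.767146 × 159.116068 = 281.181303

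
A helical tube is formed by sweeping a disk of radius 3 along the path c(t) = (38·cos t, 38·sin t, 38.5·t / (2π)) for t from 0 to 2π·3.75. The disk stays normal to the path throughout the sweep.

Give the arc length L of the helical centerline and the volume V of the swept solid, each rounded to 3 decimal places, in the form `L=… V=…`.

2πR = 2π·38 = 238.761042
per-turn = √(238.761042² + 38.5²) = √(57006.8350 + 1482.25) = √58489.0850 = 241.845167
L = 3.75 × 241.845167 = 906.919378
V = π·3² × L = 28.274334 × 906.919378 = 25642.541297

L=906.919 V=25642.541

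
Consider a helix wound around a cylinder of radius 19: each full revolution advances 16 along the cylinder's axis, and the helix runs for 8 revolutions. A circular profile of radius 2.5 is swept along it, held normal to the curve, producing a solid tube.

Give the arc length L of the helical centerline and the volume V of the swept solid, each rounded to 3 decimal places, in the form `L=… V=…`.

L=963.584 V=18919.920

2πR = 2π·19 = 119.380521
per-turn = √(119.380521² + 16²) = √(14251.7088 + 256) = √14507.7088 = 120.447950
L = 8 × 120.447950 = 963.583603
V = π·2.5² × L = 19.634954 × 963.583603 = 18919.919806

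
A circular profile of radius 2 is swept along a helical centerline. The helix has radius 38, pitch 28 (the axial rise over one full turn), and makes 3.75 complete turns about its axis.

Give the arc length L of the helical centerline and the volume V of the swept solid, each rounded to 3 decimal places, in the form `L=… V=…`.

2πR = 2π·38 = 238.761042
per-turn = √(238.761042² + 28²) = √(57006.8350 + 784) = √57790.8350 = 240.397244
L = 3.75 × 240.397244 = 901.489666
V = π·2² × L = 12.566371 × 901.489666 = 11328.453245

L=901.490 V=11328.453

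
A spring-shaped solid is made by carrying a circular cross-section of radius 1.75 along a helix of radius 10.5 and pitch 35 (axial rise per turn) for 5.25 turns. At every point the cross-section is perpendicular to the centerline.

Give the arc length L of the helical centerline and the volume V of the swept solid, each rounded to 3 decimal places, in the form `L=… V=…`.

2πR = 2π·10.5 = 65.973446
per-turn = √(65.973446² + 35²) = √(4352.4955 + 1225) = √5577.4955 = 74.682632
L = 5.25 × 74.682632 = 392.083819
V = π·1.75² × L = 9.621128 × 392.083819 = 3772.288411

L=392.084 V=3772.288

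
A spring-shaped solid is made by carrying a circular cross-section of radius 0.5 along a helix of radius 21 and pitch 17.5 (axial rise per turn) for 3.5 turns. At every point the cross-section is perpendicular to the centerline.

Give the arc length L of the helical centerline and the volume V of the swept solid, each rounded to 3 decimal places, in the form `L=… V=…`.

L=465.858 V=365.884

2πR = 2π·21 = 131.946891
per-turn = √(131.946891² + 17.5²) = √(17409.9822 + 306.25) = √17716.2322 = 133.102337
L = 3.5 × 133.102337 = 465.858180
V = π·0.5² × L = 0.785398 × 465.858180 = 365.884159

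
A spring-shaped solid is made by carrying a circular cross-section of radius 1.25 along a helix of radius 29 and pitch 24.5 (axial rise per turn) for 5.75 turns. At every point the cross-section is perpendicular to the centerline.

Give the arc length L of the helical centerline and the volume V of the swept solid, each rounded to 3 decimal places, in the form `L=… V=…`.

L=1057.150 V=5189.271

2πR = 2π·29 = 182.212374
per-turn = √(182.212374² + 24.5²) = √(33201.3492 + 600.25) = √33801.5992 = 183.852112
L = 5.75 × 183.852112 = 1057.149646
V = π·1.25² × L = 4.908739 × 1057.149646 = 5189.271189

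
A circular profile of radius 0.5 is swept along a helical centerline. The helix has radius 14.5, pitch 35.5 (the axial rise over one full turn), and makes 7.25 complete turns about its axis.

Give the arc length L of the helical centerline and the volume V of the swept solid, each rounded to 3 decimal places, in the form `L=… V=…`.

L=708.892 V=556.763

2πR = 2π·14.5 = 91.106187
per-turn = √(91.106187² + 35.5²) = √(8300.3373 + 1260.25) = √9560.5873 = 97.778256
L = 7.25 × 97.778256 = 708.892354
V = π·0.5² × L = 0.785398 × 708.892354 = 556.762753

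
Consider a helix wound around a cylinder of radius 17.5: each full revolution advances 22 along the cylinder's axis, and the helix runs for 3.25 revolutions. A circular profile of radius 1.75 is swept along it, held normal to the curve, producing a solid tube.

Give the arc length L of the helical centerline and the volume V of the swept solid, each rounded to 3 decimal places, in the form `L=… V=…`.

2πR = 2π·17.5 = 109.955743
per-turn = √(109.955743² + 22²) = √(12090.2654 + 484) = √12574.2654 = 112.135032
L = 3.25 × 112.135032 = 364.438854
V = π·1.75² × L = 9.621128 × 364.438854 = 3506.312679

L=364.439 V=3506.313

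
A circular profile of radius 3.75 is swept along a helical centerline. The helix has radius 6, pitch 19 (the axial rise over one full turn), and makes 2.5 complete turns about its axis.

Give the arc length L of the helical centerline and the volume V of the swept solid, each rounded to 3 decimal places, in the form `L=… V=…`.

2πR = 2π·6 = 37.699112
per-turn = √(37.699112² + 19²) = √(1421.2230 + 361) = √1782.2230 = 42.216383
L = 2.5 × 42.216383 = 105.540959
V = π·3.75² × L = 44.178647 × 105.540959 = 4662.656725

L=105.541 V=4662.657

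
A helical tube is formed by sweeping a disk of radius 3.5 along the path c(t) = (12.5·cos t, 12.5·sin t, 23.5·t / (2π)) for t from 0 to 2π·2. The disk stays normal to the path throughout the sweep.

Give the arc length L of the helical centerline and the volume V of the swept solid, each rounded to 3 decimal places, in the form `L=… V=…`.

L=163.960 V=6309.935

2πR = 2π·12.5 = 78.539816
per-turn = √(78.539816² + 23.5²) = √(6168.5028 + 552.25) = √6720.7528 = 81.980197
L = 2 × 81.980197 = 163.960395
V = π·3.5² × L = 38.484510 × 163.960395 = 6309.935447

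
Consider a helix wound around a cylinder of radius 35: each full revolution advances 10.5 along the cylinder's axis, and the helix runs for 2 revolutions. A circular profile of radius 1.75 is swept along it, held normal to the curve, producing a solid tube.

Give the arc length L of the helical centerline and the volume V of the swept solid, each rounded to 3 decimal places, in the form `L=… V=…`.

2πR = 2π·35 = 219.911486
per-turn = √(219.911486² + 10.5²) = √(48361.0616 + 110.25) = √48471.3116 = 220.162012
L = 2 × 220.162012 = 440.324024
V = π·1.75² × L = 9.621128 × 440.324024 = 4236.413579

L=440.324 V=4236.414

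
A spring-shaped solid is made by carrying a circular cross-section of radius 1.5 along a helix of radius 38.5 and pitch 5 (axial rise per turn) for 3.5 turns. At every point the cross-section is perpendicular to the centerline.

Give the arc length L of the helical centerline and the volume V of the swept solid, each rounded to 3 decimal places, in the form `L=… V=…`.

L=846.840 V=5985.960

2πR = 2π·38.5 = 241.902634
per-turn = √(241.902634² + 5²) = √(58516.8845 + 25) = √58541.8845 = 241.954302
L = 3.5 × 241.954302 = 846.840059
V = π·1.5² × L = 7.068583 × 846.840059 = 5985.959641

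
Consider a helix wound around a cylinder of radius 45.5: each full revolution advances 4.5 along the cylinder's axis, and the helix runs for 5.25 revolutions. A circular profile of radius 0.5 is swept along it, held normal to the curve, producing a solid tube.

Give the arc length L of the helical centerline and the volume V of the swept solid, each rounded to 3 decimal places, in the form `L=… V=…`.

2πR = 2π·45.5 = 285.884931
per-turn = √(285.884931² + 4.5²) = √(81730.1940 + 20.25) = √81750.4440 = 285.920346
L = 5.25 × 285.920346 = 1501.081815
V = π·0.5² × L = 0.785398 × 1501.081815 = 1178.946900

L=1501.082 V=1178.947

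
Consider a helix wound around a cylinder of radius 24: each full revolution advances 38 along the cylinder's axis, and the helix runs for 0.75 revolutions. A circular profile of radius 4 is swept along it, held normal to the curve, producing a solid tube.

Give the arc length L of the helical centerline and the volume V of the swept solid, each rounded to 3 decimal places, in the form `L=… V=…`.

2πR = 2π·24 = 150.796447
per-turn = √(150.796447² + 38²) = √(22739.5685 + 1444) = √24183.5685 = 155.510670
L = 0.75 × 155.510670 = 116.633003
V = π·4² × L = 50.265482 × 116.633003 = 5862.614148

L=116.633 V=5862.614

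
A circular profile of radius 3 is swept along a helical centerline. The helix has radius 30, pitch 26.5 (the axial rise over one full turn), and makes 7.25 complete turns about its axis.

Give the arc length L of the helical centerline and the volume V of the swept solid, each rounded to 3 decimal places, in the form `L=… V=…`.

2πR = 2π·30 = 188.495559
per-turn = √(188.495559² + 26.5²) = √(35530.5758 + 702.25) = √36232.8258 = 190.349221
L = 7.25 × 190.349221 = 1380.031851
V = π·3² × L = 28.274334 × 1380.031851 = 39019.481310

L=1380.032 V=39019.481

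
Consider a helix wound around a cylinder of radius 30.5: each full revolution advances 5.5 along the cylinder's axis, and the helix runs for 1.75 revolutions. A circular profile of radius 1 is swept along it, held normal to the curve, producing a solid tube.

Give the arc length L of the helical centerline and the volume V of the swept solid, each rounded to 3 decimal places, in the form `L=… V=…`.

L=335.503 V=1054.014

2πR = 2π·30.5 = 191.637152
per-turn = √(191.637152² + 5.5²) = √(36724.7980 + 30.25) = √36755.0480 = 191.716061
L = 1.75 × 191.716061 = 335.503106
V = π·1² × L = 3.141593 × 335.503106 = 1054.014094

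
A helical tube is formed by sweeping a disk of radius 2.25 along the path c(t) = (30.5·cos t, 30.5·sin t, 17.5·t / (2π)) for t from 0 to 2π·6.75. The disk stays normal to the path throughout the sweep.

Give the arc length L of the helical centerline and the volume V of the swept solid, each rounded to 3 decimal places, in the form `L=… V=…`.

L=1298.933 V=20658.638

2πR = 2π·30.5 = 191.637152
per-turn = √(191.637152² + 17.5²) = √(36724.7980 + 306.25) = √37031.0480 = 192.434529
L = 6.75 × 192.434529 = 1298.933071
V = π·2.25² × L = 15.904313 × 1298.933071 = 20658.637882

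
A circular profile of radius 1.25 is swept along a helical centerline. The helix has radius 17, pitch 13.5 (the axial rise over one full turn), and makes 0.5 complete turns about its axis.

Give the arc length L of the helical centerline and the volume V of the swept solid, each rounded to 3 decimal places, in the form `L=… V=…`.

2πR = 2π·17 = 106.814150
per-turn = √(106.814150² + 13.5²) = √(11409.2627 + 182.25) = √11591.5127 = 107.663888
L = 0.5 × 107.663888 = 53.831944
V = π·1.25² × L = 4.908739 × 53.831944 = 264.246936

L=53.832 V=264.247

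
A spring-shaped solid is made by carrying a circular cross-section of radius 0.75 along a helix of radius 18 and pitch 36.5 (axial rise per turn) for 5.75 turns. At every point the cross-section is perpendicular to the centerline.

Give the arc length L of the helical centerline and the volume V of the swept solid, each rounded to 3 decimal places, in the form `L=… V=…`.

2πR = 2π·18 = 113.097336
per-turn = √(113.097336² + 36.5²) = √(12791.0073 + 1332.25) = √14123.2573 = 118.841311
L = 5.75 × 118.841311 = 683.337541
V = π·0.75² × L = 1.767146 × 683.337541 = 1207.557111

L=683.338 V=1207.557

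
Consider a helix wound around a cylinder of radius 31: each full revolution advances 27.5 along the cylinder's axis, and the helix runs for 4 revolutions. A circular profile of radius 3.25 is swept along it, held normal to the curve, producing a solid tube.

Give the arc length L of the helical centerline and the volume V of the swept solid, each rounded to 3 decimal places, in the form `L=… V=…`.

2πR = 2π·31 = 194.778745
per-turn = √(194.778745² + 27.5²) = √(37938.7593 + 756.25) = √38695.0093 = 196.710471
L = 4 × 196.710471 = 786.841883
V = π·3.25² × L = 33.183072 × 786.841883 = 26109.831179

L=786.842 V=26109.831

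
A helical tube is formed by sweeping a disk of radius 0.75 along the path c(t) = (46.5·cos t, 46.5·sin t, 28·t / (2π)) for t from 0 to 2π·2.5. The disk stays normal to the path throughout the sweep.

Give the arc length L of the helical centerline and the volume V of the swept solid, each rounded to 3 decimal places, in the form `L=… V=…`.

2πR = 2π·46.5 = 292.168117
per-turn = √(292.168117² + 28²) = √(85362.2085 + 784) = √86146.2085 = 293.506743
L = 2.5 × 293.506743 = 733.766859
V = π·0.75² × L = 1.767146 × 733.766859 = 1296.673072

L=733.767 V=1296.673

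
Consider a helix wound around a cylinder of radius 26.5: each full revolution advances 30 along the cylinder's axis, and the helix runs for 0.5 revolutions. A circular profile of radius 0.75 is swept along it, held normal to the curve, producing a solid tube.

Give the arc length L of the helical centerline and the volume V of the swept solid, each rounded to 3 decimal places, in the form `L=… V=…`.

L=84.593 V=149.488

2πR = 2π·26.5 = 166.504411
per-turn = √(166.504411² + 30²) = √(27723.7188 + 900) = √28623.7188 = 169.185457
L = 0.5 × 169.185457 = 84.592728
V = π·0.75² × L = 1.767146 × 84.592728 = 149.487690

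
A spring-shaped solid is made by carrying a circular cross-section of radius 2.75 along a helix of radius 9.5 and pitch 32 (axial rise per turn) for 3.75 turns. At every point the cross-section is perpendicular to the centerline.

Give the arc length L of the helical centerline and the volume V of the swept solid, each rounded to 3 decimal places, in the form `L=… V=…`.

L=253.976 V=6034.030

2πR = 2π·9.5 = 59.690260
per-turn = √(59.690260² + 32²) = √(3562.9272 + 1024) = √4586.9272 = 67.726857
L = 3.75 × 67.726857 = 253.975715
V = π·2.75² × L = 23.758294 × 253.975715 = 6034.029808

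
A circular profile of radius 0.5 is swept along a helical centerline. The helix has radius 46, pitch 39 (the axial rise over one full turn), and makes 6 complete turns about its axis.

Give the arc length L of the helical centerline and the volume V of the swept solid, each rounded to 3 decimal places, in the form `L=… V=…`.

L=1749.875 V=1374.349

2πR = 2π·46 = 289.026524
per-turn = √(289.026524² + 39²) = √(83536.3317 + 1521) = √85057.3317 = 291.645901
L = 6 × 291.645901 = 1749.875407
V = π·0.5² × L = 0.785398 × 1749.875407 = 1374.348931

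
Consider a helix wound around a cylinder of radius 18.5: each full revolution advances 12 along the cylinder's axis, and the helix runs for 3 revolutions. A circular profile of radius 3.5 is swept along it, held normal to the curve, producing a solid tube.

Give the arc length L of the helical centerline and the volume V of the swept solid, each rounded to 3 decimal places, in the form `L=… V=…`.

2πR = 2π·18.5 = 116.238928
per-turn = √(116.238928² + 12²) = √(13511.4884 + 144) = √13655.4884 = 116.856700
L = 3 × 116.856700 = 350.570101
V = π·3.5² × L = 38.484510 × 350.570101 = 13491.518566

L=350.570 V=13491.519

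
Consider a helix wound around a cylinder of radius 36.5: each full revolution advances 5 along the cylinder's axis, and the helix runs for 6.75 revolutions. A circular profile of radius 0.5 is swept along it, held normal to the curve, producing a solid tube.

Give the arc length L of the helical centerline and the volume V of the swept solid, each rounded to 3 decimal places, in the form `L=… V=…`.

2πR = 2π·36.5 = 229.336264
per-turn = √(229.336264² + 5²) = √(52595.1219 + 25) = √52620.1219 = 229.390762
L = 6.75 × 229.390762 = 1548.387646
V = π·0.5² × L = 0.785398 × 1548.387646 = 1216.100813

L=1548.388 V=1216.101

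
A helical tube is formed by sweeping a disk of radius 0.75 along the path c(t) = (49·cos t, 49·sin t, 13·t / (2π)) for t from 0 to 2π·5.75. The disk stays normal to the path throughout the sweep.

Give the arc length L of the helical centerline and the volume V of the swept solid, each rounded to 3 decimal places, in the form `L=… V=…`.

L=1771.865 V=3131.144

2πR = 2π·49 = 307.876080
per-turn = √(307.876080² + 13²) = √(94787.6807 + 169) = √94956.6807 = 308.150419
L = 5.75 × 308.150419 = 1771.864909
V = π·0.75² × L = 1.767146 × 1771.864909 = 3131.143751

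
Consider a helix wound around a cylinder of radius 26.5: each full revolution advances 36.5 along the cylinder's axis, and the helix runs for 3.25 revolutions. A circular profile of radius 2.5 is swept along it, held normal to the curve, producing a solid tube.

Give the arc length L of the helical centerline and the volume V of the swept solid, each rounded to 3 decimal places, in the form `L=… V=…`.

2πR = 2π·26.5 = 166.504411
per-turn = √(166.504411² + 36.5²) = √(27723.7188 + 1332.25) = √29055.9688 = 170.458114
L = 3.25 × 170.458114 = 553.988872
V = π·2.5² × L = 19.634954 × 553.988872 = 10877.546061

L=553.989 V=10877.546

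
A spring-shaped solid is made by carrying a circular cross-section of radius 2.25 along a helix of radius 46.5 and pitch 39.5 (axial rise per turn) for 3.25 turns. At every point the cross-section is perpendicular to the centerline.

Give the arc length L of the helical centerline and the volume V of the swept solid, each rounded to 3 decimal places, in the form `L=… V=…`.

2πR = 2π·46.5 = 292.168117
per-turn = √(292.168117² + 39.5²) = √(85362.2085 + 1560.25) = √86922.4585 = 294.826150
L = 3.25 × 294.826150 = 958.184986
V = π·2.25² × L = 15.904313 × 958.184986 = 15239.273747

L=958.185 V=15239.274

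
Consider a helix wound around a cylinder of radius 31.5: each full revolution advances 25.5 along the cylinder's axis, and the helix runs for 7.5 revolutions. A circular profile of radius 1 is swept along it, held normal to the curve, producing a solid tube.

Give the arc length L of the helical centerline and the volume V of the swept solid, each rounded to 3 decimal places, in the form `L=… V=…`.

L=1496.672 V=4701.934

2πR = 2π·31.5 = 197.920337
per-turn = √(197.920337² + 25.5²) = √(39172.4599 + 650.25) = √39822.7099 = 199.556282
L = 7.5 × 199.556282 = 1496.672118
V = π·1² × L = 3.141593 × 1496.672118 = 4701.934132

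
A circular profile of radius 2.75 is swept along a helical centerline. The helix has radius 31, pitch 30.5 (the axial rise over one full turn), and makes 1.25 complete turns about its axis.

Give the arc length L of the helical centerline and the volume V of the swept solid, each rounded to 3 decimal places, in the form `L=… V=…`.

L=246.440 V=5855.001

2πR = 2π·31 = 194.778745
per-turn = √(194.778745² + 30.5²) = √(37938.7593 + 930.25) = √38869.0093 = 197.152249
L = 1.25 × 197.152249 = 246.440311
V = π·2.75² × L = 23.758294 × 246.440311 = 5855.001480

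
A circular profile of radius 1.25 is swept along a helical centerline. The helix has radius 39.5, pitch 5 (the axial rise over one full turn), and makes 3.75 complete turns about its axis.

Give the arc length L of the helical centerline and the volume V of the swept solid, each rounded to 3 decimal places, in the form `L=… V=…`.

L=930.886 V=4569.474

2πR = 2π·39.5 = 248.185820
per-turn = √(248.185820² + 5²) = √(61596.2011 + 25) = √61621.2011 = 248.236180
L = 3.75 × 248.236180 = 930.885675
V = π·1.25² × L = 4.908739 × 930.885675 = 4569.474372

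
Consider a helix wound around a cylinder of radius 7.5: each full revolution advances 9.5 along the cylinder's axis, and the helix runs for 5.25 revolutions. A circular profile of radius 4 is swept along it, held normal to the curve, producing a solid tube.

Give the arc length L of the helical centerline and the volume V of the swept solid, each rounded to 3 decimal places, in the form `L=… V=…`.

2πR = 2π·7.5 = 47.123890
per-turn = √(47.123890² + 9.5²) = √(2220.6610 + 90.25) = √2310.9110 = 48.071936
L = 5.25 × 48.071936 = 252.377662
V = π·4² × L = 50.265482 × 252.377662 = 12685.884931

L=252.378 V=12685.885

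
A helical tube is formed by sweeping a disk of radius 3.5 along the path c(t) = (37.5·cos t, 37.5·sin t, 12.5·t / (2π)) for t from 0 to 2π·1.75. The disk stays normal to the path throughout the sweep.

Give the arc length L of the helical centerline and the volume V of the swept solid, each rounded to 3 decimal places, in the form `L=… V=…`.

2πR = 2π·37.5 = 235.619449
per-turn = √(235.619449² + 12.5²) = √(55516.5248 + 156.25) = √55672.7748 = 235.950789
L = 1.75 × 235.950789 = 412.913880
V = π·3.5² × L = 38.484510 × 412.913880 = 15890.788365

L=412.914 V=15890.788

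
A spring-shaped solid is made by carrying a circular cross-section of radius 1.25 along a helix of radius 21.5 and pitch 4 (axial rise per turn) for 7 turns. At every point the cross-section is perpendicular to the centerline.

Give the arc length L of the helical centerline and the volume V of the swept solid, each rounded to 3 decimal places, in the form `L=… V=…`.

L=946.034 V=4643.833

2πR = 2π·21.5 = 135.088484
per-turn = √(135.088484² + 4²) = √(18248.8985 + 16) = √18264.8985 = 135.147692
L = 7 × 135.147692 = 946.033841
V = π·1.25² × L = 4.908739 × 946.033841 = 4643.832758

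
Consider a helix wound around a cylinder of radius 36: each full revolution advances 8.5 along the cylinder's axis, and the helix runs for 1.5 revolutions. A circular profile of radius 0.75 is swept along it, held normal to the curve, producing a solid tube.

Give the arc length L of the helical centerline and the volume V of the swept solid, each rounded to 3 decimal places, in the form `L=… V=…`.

L=339.531 V=600.002

2πR = 2π·36 = 226.194671
per-turn = √(226.194671² + 8.5²) = √(51164.0292 + 72.25) = √51236.2792 = 226.354322
L = 1.5 × 226.354322 = 339.531483
V = π·0.75² × L = 1.767146 × 339.531483 = 600.001658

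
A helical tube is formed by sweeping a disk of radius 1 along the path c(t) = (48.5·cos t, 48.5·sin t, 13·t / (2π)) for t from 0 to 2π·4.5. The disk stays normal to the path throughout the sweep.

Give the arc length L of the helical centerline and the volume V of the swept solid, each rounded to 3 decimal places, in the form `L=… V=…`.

L=1372.552 V=4312.001

2πR = 2π·48.5 = 304.734487
per-turn = √(304.734487² + 13²) = √(92863.1078 + 169) = √93032.1078 = 305.011652
L = 4.5 × 305.011652 = 1372.552434
V = π·1² × L = 3.141593 × 1372.552434 = 4312.000642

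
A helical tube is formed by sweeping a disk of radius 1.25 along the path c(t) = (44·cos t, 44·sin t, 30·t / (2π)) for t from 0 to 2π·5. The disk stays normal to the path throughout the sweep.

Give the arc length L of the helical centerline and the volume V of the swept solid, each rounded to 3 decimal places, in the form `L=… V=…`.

2πR = 2π·44 = 276.460154
per-turn = √(276.460154² + 30²) = √(76430.2165 + 900) = √77330.2165 = 278.083111
L = 5 × 278.083111 = 1390.415554
V = π·1.25² × L = 4.908739 × 1390.415554 = 6825.186389

L=1390.416 V=6825.186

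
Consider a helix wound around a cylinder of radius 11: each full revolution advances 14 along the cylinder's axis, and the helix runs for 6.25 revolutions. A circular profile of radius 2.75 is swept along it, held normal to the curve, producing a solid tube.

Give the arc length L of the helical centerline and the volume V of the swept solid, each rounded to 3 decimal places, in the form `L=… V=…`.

L=440.742 V=10471.277

2πR = 2π·11 = 69.115038
per-turn = √(69.115038² + 14²) = √(4776.8885 + 196) = √4972.8885 = 70.518710
L = 6.25 × 70.518710 = 440.741941
V = π·2.75² × L = 23.758294 × 440.741941 = 10471.276798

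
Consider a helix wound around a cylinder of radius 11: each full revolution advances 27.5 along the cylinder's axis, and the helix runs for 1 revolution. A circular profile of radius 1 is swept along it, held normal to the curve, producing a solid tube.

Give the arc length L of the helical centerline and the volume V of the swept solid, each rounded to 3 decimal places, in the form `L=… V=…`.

2πR = 2π·11 = 69.115038
per-turn = √(69.115038² + 27.5²) = √(4776.8885 + 756.25) = √5533.1385 = 74.385069
L = 1 × 74.385069 = 74.385069
V = π·1² × L = 3.141593 × 74.385069 = 233.687587

L=74.385 V=233.688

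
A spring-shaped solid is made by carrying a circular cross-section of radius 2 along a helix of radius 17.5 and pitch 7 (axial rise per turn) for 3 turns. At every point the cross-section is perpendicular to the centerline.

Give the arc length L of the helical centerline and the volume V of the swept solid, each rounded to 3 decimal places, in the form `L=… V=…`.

L=330.535 V=4153.625

2πR = 2π·17.5 = 109.955743
per-turn = √(109.955743² + 7²) = √(12090.2654 + 49) = √12139.2654 = 110.178334
L = 3 × 110.178334 = 330.535003
V = π·2² × L = 12.566371 × 330.535003 = 4153.625355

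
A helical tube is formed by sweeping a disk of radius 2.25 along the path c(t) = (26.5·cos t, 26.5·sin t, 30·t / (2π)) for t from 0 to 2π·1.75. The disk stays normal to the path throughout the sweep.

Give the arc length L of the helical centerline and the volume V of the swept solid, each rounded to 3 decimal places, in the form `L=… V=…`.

L=296.075 V=4708.862

2πR = 2π·26.5 = 166.504411
per-turn = √(166.504411² + 30²) = √(27723.7188 + 900) = √28623.7188 = 169.185457
L = 1.75 × 169.185457 = 296.074549
V = π·2.25² × L = 15.904313 × 296.074549 = 4708.862246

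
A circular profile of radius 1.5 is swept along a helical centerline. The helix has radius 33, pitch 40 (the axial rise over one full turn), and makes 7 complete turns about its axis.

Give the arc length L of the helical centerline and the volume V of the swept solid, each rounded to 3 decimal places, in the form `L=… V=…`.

L=1478.177 V=10448.619

2πR = 2π·33 = 207.345115
per-turn = √(207.345115² + 40²) = √(42991.9968 + 1600) = √44591.9968 = 211.168172
L = 7 × 211.168172 = 1478.177202
V = π·1.5² × L = 7.068583 × 1478.177202 = 10448.618940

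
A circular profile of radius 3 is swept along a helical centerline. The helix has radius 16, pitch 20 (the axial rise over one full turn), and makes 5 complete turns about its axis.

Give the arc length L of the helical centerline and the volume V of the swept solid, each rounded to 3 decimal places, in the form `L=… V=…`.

2πR = 2π·16 = 100.530965
per-turn = √(100.530965² + 20²) = √(10106.4749 + 400) = √10506.4749 = 102.501097
L = 5 × 102.501097 = 512.505486
V = π·3² × L = 28.274334 × 512.505486 = 14490.751214

L=512.505 V=14490.751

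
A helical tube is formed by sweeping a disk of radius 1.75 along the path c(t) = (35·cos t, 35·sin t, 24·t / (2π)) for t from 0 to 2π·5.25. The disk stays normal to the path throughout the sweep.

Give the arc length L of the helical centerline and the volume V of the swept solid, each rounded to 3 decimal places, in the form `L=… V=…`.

2πR = 2π·35 = 219.911486
per-turn = √(219.911486² + 24²) = √(48361.0616 + 576) = √48937.0616 = 221.217227
L = 5.25 × 221.217227 = 1161.390442
V = π·1.75² × L = 9.621128 × 1161.390442 = 11173.885524

L=1161.390 V=11173.886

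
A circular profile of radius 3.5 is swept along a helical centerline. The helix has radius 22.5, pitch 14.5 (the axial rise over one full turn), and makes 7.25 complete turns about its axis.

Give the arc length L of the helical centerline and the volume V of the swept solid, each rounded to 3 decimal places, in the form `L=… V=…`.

L=1030.322 V=39651.424

2πR = 2π·22.5 = 141.371669
per-turn = √(141.371669² + 14.5²) = √(19985.9489 + 210.25) = √20196.1989 = 142.113331
L = 7.25 × 142.113331 = 1030.321651
V = π·3.5² × L = 38.484510 × 1030.321651 = 39651.423903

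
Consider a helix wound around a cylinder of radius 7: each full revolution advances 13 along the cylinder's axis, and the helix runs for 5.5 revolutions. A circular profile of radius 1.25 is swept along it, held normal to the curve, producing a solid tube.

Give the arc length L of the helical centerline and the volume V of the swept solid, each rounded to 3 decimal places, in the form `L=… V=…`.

L=252.248 V=1238.220

2πR = 2π·7 = 43.982297
per-turn = √(43.982297² + 13²) = √(1934.4425 + 169) = √2103.4425 = 45.863302
L = 5.5 × 45.863302 = 252.248161
V = π·1.25² × L = 4.908739 × 252.248161 = 1238.220263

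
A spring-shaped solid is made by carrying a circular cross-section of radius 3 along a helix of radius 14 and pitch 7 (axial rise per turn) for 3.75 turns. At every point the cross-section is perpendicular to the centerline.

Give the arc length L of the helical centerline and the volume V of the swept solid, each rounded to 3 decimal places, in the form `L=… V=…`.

2πR = 2π·14 = 87.964594
per-turn = √(87.964594² + 7²) = √(7737.7699 + 49) = √7786.7699 = 88.242676
L = 3.75 × 88.242676 = 330.910035
V = π·3² × L = 28.274334 × 330.910035 = 9356.260804

L=330.910 V=9356.261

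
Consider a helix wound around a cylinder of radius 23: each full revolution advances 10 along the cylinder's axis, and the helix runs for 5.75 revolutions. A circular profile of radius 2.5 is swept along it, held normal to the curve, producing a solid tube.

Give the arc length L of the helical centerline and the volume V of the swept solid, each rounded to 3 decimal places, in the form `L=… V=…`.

2πR = 2π·23 = 144.513262
per-turn = √(144.513262² + 10²) = √(20884.0829 + 100) = √20984.0829 = 144.858838
L = 5.75 × 144.858838 = 832.938318
V = π·2.5² × L = 19.634954 × 832.938318 = 16354.705626

L=832.938 V=16354.706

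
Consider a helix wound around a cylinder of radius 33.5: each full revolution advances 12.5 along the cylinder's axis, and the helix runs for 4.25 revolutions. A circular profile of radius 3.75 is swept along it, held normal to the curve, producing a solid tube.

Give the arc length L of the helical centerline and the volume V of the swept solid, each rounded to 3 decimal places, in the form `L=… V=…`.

L=896.145 V=39590.454

2πR = 2π·33.5 = 210.486708
per-turn = √(210.486708² + 12.5²) = √(44304.6542 + 156.25) = √44460.9042 = 210.857545
L = 4.25 × 210.857545 = 896.144565
V = π·3.75² × L = 44.178647 × 896.144565 = 39590.454120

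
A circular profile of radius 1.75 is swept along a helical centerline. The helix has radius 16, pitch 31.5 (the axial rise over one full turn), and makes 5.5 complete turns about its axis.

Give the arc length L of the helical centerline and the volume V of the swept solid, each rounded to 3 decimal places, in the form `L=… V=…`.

L=579.428 V=5574.748

2πR = 2π·16 = 100.530965
per-turn = √(100.530965² + 31.5²) = √(10106.4749 + 992.25) = √11098.7249 = 105.350486
L = 5.5 × 105.350486 = 579.427673
V = π·1.75² × L = 9.621128 × 579.427673 = 5574.747521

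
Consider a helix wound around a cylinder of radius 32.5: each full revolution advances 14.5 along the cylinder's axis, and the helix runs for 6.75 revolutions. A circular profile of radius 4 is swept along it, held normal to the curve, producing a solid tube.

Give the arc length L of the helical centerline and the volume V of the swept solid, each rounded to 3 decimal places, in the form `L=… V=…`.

L=1381.844 V=69459.073

2πR = 2π·32.5 = 204.203522
per-turn = √(204.203522² + 14.5²) = √(41699.0786 + 210.25) = √41909.3286 = 204.717680
L = 6.75 × 204.717680 = 1381.844341
V = π·4² × L = 50.265482 × 1381.844341 = 69459.072506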